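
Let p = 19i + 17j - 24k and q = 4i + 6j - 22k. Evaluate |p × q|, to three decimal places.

398.372

i: 17·(-22) - (-24)·6 = -374 - (-144) = -230
j: (-24)·4 - 19·(-22) = -96 - (-418) = 322
k: 19·6 - 17·4 = 114 - 68 = 46
p × q = (-230, 322, 46)
|p × q| = √((-230)² + 322² + 46²) = √158700 ≈ 398.3717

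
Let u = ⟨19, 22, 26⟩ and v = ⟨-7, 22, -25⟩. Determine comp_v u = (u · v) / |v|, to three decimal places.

u · v = 19·(-7) + 22·22 + 26·(-25) = -133 + 484 - 650 = -299
|v| = √(49 + 484 + 625) = √1158 ≈ 34.0294
comp_v u = -299 / √1158 ≈ -8.787

-8.787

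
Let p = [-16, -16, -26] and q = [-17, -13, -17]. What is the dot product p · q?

p · q = (-16)·(-17) + (-16)·(-13) + (-26)·(-17) = 272 + 208 + 442 = 922

922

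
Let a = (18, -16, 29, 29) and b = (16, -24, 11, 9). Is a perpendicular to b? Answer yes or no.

no

a · b = 18·16 + (-16)·(-24) + 29·11 + 29·9 = 288 + 384 + 319 + 261 = 1252
Nonzero, so the vectors are not orthogonal.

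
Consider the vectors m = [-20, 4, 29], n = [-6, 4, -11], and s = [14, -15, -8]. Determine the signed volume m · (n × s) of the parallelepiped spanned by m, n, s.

4118

n × s:
i: 4·(-8) - (-11)·(-15) = -32 - 165 = -197
j: (-11)·14 - (-6)·(-8) = -154 - 48 = -202
k: (-6)·(-15) - 4·14 = 90 - 56 = 34
n × s = (-197, -202, 34)
m · (n × s) = (-20)·(-197) + 4·(-202) + 29·34 = 3940 - 808 + 986 = 4118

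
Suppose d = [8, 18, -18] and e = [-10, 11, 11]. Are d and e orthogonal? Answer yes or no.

no

d · e = 8·(-10) + 18·11 + (-18)·11 = -80 + 198 - 198 = -80
Nonzero, so the vectors are not orthogonal.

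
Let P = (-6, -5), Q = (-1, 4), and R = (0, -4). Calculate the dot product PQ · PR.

39

PQ = Q − P = (5, 9)
PR = R − P = (6, 1)
PQ · PR = 5·6 + 9·1 = 30 + 9 = 39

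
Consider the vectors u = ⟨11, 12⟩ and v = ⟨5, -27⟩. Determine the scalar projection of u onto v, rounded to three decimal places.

-9.796

u · v = 11·5 + 12·(-27) = 55 - 324 = -269
|v| = √(25 + 729) = √754 ≈ 27.4591
comp_v u = -269 / √754 ≈ -9.796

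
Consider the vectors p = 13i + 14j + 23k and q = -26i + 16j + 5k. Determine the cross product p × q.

(-298, -663, 572)

i: 14·5 - 23·16 = 70 - 368 = -298
j: 23·(-26) - 13·5 = -598 - 65 = -663
k: 13·16 - 14·(-26) = 208 - (-364) = 572
p × q = (-298, -663, 572)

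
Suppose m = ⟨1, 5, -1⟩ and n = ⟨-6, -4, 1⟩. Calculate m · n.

m · n = 1·(-6) + 5·(-4) + (-1)·1 = -6 - 20 - 1 = -27

-27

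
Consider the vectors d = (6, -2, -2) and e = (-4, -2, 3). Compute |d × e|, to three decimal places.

24.495

i: (-2)·3 - (-2)·(-2) = -6 - 4 = -10
j: (-2)·(-4) - 6·3 = 8 - 18 = -10
k: 6·(-2) - (-2)·(-4) = -12 - 8 = -20
d × e = (-10, -10, -20)
|d × e| = √((-10)² + (-10)² + (-20)²) = √600 ≈ 24.4949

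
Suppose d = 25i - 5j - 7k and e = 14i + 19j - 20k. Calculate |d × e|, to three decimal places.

716.183

i: (-5)·(-20) - (-7)·19 = 100 - (-133) = 233
j: (-7)·14 - 25·(-20) = -98 - (-500) = 402
k: 25·19 - (-5)·14 = 475 - (-70) = 545
d × e = (233, 402, 545)
|d × e| = √(233² + 402² + 545²) = √512918 ≈ 716.1829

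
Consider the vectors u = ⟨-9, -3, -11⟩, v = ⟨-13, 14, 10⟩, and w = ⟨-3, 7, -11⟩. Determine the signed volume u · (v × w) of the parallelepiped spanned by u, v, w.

3074

v × w:
i: 14·(-11) - 10·7 = -154 - 70 = -224
j: 10·(-3) - (-13)·(-11) = -30 - 143 = -173
k: (-13)·7 - 14·(-3) = -91 - (-42) = -49
v × w = (-224, -173, -49)
u · (v × w) = (-9)·(-224) + (-3)·(-173) + (-11)·(-49) = 2016 + 519 + 539 = 3074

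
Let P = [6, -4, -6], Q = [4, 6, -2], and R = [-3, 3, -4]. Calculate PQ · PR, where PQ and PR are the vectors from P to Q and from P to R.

PQ = Q − P = (-2, 10, 4)
PR = R − P = (-9, 7, 2)
PQ · PR = (-2)·(-9) + 10·7 + 4·2 = 18 + 70 + 8 = 96

96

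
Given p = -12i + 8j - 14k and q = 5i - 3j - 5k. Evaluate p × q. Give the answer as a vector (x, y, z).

i: 8·(-5) - (-14)·(-3) = -40 - 42 = -82
j: (-14)·5 - (-12)·(-5) = -70 - 60 = -130
k: (-12)·(-3) - 8·5 = 36 - 40 = -4
p × q = (-82, -130, -4)

(-82, -130, -4)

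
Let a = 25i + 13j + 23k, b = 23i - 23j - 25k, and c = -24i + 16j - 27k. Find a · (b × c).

37166

b × c:
i: (-23)·(-27) - (-25)·16 = 621 - (-400) = 1021
j: (-25)·(-24) - 23·(-27) = 600 - (-621) = 1221
k: 23·16 - (-23)·(-24) = 368 - 552 = -184
b × c = (1021, 1221, -184)
a · (b × c) = 25·1021 + 13·1221 + 23·(-184) = 25525 + 15873 - 4232 = 37166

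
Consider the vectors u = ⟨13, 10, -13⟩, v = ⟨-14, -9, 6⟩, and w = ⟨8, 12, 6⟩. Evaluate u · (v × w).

v × w:
i: (-9)·6 - 6·12 = -54 - 72 = -126
j: 6·8 - (-14)·6 = 48 - (-84) = 132
k: (-14)·12 - (-9)·8 = -168 - (-72) = -96
v × w = (-126, 132, -96)
u · (v × w) = 13·(-126) + 10·132 + (-13)·(-96) = -1638 + 1320 + 1248 = 930

930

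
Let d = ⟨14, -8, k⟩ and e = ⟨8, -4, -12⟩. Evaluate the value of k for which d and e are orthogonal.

d · e = 14·8 + (-8)·(-4) + k·(-12) = 144 - 12k
Set equal to 0: -12k = -144, so k = 12.

12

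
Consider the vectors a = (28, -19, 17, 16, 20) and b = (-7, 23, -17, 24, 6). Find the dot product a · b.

a · b = 28·(-7) + (-19)·23 + 17·(-17) + 16·24 + 20·6 = -196 - 437 - 289 + 384 + 120 = -418

-418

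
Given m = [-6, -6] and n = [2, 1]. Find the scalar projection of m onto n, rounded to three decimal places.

-8.050

m · n = (-6)·2 + (-6)·1 = -12 - 6 = -18
|n| = √(4 + 1) = √5 ≈ 2.2361
comp_n m = -18 / √5 ≈ -8.050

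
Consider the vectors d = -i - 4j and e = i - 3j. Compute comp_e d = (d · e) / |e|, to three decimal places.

3.479

d · e = (-1)·1 + (-4)·(-3) = -1 + 12 = 11
|e| = √(1 + 9) = √10 ≈ 3.1623
comp_e d = 11 / √10 ≈ 3.479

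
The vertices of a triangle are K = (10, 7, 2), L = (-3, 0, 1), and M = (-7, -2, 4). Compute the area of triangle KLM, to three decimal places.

24.403

KL = (-13, -7, -1),  KM = (-17, -9, 2)
i: (-7)·2 - (-1)·(-9) = -14 - 9 = -23
j: (-1)·(-17) - (-13)·2 = 17 - (-26) = 43
k: (-13)·(-9) - (-7)·(-17) = 117 - 119 = -2
KL × KM = (-23, 43, -2)
|KL × KM| = √2382 ≈ 48.8057
area = ½ · 48.8057 ≈ 24.403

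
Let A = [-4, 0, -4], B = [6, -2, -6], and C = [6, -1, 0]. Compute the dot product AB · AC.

94

AB = B − A = (10, -2, -2)
AC = C − A = (10, -1, 4)
AB · AC = 10·10 + (-2)·(-1) + (-2)·4 = 100 + 2 - 8 = 94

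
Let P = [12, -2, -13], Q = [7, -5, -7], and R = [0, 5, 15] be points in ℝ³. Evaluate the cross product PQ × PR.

(-126, 68, -71)

PQ = (-5, -3, 6)
PR = (-12, 7, 28)
i: (-3)·28 - 6·7 = -84 - 42 = -126
j: 6·(-12) - (-5)·28 = -72 - (-140) = 68
k: (-5)·7 - (-3)·(-12) = -35 - 36 = -71
PQ × PR = (-126, 68, -71)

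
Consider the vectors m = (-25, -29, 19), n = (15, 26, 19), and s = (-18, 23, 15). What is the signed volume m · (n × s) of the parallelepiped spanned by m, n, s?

n × s:
i: 26·15 - 19·23 = 390 - 437 = -47
j: 19·(-18) - 15·15 = -342 - 225 = -567
k: 15·23 - 26·(-18) = 345 - (-468) = 813
n × s = (-47, -567, 813)
m · (n × s) = (-25)·(-47) + (-29)·(-567) + 19·813 = 1175 + 16443 + 15447 = 33065

33065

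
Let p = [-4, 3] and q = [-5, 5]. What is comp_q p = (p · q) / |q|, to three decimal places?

4.950

p · q = (-4)·(-5) + 3·5 = 20 + 15 = 35
|q| = √(25 + 25) = √50 ≈ 7.0711
comp_q p = 35 / √50 ≈ 4.950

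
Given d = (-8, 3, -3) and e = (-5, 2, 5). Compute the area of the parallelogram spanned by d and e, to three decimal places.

i: 3·5 - (-3)·2 = 15 - (-6) = 21
j: (-3)·(-5) - (-8)·5 = 15 - (-40) = 55
k: (-8)·2 - 3·(-5) = -16 - (-15) = -1
d × e = (21, 55, -1)
|d × e| = √(21² + 55² + (-1)²) = √3467 ≈ 58.8812

58.881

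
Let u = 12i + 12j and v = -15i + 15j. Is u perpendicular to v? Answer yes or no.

yes

u · v = 12·(-15) + 12·15 = -180 + 180 = 0
Zero, so the vectors are orthogonal.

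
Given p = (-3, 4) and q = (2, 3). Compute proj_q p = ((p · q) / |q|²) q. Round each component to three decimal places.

p · q = (-3)·2 + 4·3 = -6 + 12 = 6
|q|² = 4 + 9 = 13
proj_q p = (6/13) · (2, 3) ≈ (0.923, 1.385)

(0.923, 1.385)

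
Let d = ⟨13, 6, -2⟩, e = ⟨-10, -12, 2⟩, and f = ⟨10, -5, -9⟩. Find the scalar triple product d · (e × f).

e × f:
i: (-12)·(-9) - 2·(-5) = 108 - (-10) = 118
j: 2·10 - (-10)·(-9) = 20 - 90 = -70
k: (-10)·(-5) - (-12)·10 = 50 - (-120) = 170
e × f = (118, -70, 170)
d · (e × f) = 13·118 + 6·(-70) + (-2)·170 = 1534 - 420 - 340 = 774

774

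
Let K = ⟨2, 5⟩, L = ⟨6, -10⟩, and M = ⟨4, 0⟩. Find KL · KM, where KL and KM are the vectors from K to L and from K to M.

KL = L − K = (4, -15)
KM = M − K = (2, -5)
KL · KM = 4·2 + (-15)·(-5) = 8 + 75 = 83

83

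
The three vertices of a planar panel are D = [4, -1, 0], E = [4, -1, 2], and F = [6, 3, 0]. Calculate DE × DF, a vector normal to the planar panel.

(-8, 4, 0)

DE = (0, 0, 2)
DF = (2, 4, 0)
i: 0·0 - 2·4 = 0 - 8 = -8
j: 2·2 - 0·0 = 4 - 0 = 4
k: 0·4 - 0·2 = 0 - 0 = 0
DE × DF = (-8, 4, 0)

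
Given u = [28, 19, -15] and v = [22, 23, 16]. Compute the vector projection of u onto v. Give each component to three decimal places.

(14.095, 14.735, 10.251)

u · v = 28·22 + 19·23 + (-15)·16 = 616 + 437 - 240 = 813
|v|² = 484 + 529 + 256 = 1269
proj_v u = (813/1269) · (22, 23, 16) ≈ (14.095, 14.735, 10.251)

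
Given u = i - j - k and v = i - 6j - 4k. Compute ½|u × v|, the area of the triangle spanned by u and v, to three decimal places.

i: (-1)·(-4) - (-1)·(-6) = 4 - 6 = -2
j: (-1)·1 - 1·(-4) = -1 - (-4) = 3
k: 1·(-6) - (-1)·1 = -6 - (-1) = -5
u × v = (-2, 3, -5)
|u × v| = √((-2)² + 3² + (-5)²) = √38 ≈ 6.1644
area = ½ · 6.1644 ≈ 3.082

3.082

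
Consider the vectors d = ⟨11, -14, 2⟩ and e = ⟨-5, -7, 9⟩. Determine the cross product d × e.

(-112, -109, -147)

i: (-14)·9 - 2·(-7) = -126 - (-14) = -112
j: 2·(-5) - 11·9 = -10 - 99 = -109
k: 11·(-7) - (-14)·(-5) = -77 - 70 = -147
d × e = (-112, -109, -147)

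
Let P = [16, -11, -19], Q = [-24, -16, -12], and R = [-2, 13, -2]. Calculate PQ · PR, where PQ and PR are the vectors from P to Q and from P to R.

719

PQ = Q − P = (-40, -5, 7)
PR = R − P = (-18, 24, 17)
PQ · PR = (-40)·(-18) + (-5)·24 + 7·17 = 720 - 120 + 119 = 719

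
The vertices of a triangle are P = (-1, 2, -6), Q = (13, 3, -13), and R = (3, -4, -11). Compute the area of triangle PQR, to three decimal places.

54.123

PQ = (14, 1, -7),  PR = (4, -6, -5)
i: 1·(-5) - (-7)·(-6) = -5 - 42 = -47
j: (-7)·4 - 14·(-5) = -28 - (-70) = 42
k: 14·(-6) - 1·4 = -84 - 4 = -88
PQ × PR = (-47, 42, -88)
|PQ × PR| = √11717 ≈ 108.2451
area = ½ · 108.2451 ≈ 54.123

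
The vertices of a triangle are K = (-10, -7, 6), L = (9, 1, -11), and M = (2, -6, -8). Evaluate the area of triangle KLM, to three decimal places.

KL = (19, 8, -17),  KM = (12, 1, -14)
i: 8·(-14) - (-17)·1 = -112 - (-17) = -95
j: (-17)·12 - 19·(-14) = -204 - (-266) = 62
k: 19·1 - 8·12 = 19 - 96 = -77
KL × KM = (-95, 62, -77)
|KL × KM| = √18798 ≈ 137.1058
area = ½ · 137.1058 ≈ 68.553

68.553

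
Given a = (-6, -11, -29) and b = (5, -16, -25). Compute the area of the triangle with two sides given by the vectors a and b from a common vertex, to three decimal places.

i: (-11)·(-25) - (-29)·(-16) = 275 - 464 = -189
j: (-29)·5 - (-6)·(-25) = -145 - 150 = -295
k: (-6)·(-16) - (-11)·5 = 96 - (-55) = 151
a × b = (-189, -295, 151)
|a × b| = √((-189)² + (-295)² + 151²) = √145547 ≈ 381.5062
area = ½ · 381.5062 ≈ 190.753

190.753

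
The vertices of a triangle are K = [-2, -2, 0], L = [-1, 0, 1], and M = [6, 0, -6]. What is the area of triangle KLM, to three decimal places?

12.124

KL = (1, 2, 1),  KM = (8, 2, -6)
i: 2·(-6) - 1·2 = -12 - 2 = -14
j: 1·8 - 1·(-6) = 8 - (-6) = 14
k: 1·2 - 2·8 = 2 - 16 = -14
KL × KM = (-14, 14, -14)
|KL × KM| = √588 ≈ 24.2487
area = ½ · 24.2487 ≈ 12.124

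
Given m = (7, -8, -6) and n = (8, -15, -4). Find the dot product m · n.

200

m · n = 7·8 + (-8)·(-15) + (-6)·(-4) = 56 + 120 + 24 = 200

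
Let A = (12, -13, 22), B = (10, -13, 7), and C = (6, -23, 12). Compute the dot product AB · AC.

162

AB = B − A = (-2, 0, -15)
AC = C − A = (-6, -10, -10)
AB · AC = (-2)·(-6) + 0·(-10) + (-15)·(-10) = 12 + 0 + 150 = 162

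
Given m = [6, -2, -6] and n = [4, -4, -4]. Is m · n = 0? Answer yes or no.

no

m · n = 6·4 + (-2)·(-4) + (-6)·(-4) = 24 + 8 + 24 = 56
Nonzero, so the vectors are not orthogonal.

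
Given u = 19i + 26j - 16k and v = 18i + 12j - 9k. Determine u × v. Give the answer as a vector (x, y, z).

(-42, -117, -240)

i: 26·(-9) - (-16)·12 = -234 - (-192) = -42
j: (-16)·18 - 19·(-9) = -288 - (-171) = -117
k: 19·12 - 26·18 = 228 - 468 = -240
u × v = (-42, -117, -240)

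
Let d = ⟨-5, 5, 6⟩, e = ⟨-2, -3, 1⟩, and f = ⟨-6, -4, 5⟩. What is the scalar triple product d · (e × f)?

15

e × f:
i: (-3)·5 - 1·(-4) = -15 - (-4) = -11
j: 1·(-6) - (-2)·5 = -6 - (-10) = 4
k: (-2)·(-4) - (-3)·(-6) = 8 - 18 = -10
e × f = (-11, 4, -10)
d · (e × f) = (-5)·(-11) + 5·4 + 6·(-10) = 55 + 20 - 60 = 15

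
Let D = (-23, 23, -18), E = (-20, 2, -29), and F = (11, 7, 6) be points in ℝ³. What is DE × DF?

DE = (3, -21, -11)
DF = (34, -16, 24)
i: (-21)·24 - (-11)·(-16) = -504 - 176 = -680
j: (-11)·34 - 3·24 = -374 - 72 = -446
k: 3·(-16) - (-21)·34 = -48 - (-714) = 666
DE × DF = (-680, -446, 666)

(-680, -446, 666)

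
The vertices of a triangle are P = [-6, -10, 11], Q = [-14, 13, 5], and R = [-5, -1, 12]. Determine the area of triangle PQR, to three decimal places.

61.151

PQ = (-8, 23, -6),  PR = (1, 9, 1)
i: 23·1 - (-6)·9 = 23 - (-54) = 77
j: (-6)·1 - (-8)·1 = -6 - (-8) = 2
k: (-8)·9 - 23·1 = -72 - 23 = -95
PQ × PR = (77, 2, -95)
|PQ × PR| = √14958 ≈ 122.3029
area = ½ · 122.3029 ≈ 61.151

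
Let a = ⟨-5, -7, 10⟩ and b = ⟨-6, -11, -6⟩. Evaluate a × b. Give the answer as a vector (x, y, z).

(152, -90, 13)

i: (-7)·(-6) - 10·(-11) = 42 - (-110) = 152
j: 10·(-6) - (-5)·(-6) = -60 - 30 = -90
k: (-5)·(-11) - (-7)·(-6) = 55 - 42 = 13
a × b = (152, -90, 13)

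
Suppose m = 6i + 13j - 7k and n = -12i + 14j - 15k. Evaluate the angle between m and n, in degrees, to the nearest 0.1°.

m · n = 6·(-12) + 13·14 + (-7)·(-15) = -72 + 182 + 105 = 215
|m|² = 36 + 169 + 49 = 254,  |m| = √254 ≈ 15.937377
|n|² = 144 + 196 + 225 = 565,  |n| = √565 ≈ 23.769729
cos θ = 215 / (15.937377 · 23.769729) ≈ 0.56754
θ = arccos(0.56754) ≈ 55.4°

55.4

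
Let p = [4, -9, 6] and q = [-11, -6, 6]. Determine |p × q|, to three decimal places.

153.470

i: (-9)·6 - 6·(-6) = -54 - (-36) = -18
j: 6·(-11) - 4·6 = -66 - 24 = -90
k: 4·(-6) - (-9)·(-11) = -24 - 99 = -123
p × q = (-18, -90, -123)
|p × q| = √((-18)² + (-90)² + (-123)²) = √23553 ≈ 153.4699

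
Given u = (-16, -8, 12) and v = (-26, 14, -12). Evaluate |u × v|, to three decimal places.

667.701

i: (-8)·(-12) - 12·14 = 96 - 168 = -72
j: 12·(-26) - (-16)·(-12) = -312 - 192 = -504
k: (-16)·14 - (-8)·(-26) = -224 - 208 = -432
u × v = (-72, -504, -432)
|u × v| = √((-72)² + (-504)² + (-432)²) = √445824 ≈ 667.7005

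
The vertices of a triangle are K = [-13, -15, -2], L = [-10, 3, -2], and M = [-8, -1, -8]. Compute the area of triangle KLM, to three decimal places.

59.775

KL = (3, 18, 0),  KM = (5, 14, -6)
i: 18·(-6) - 0·14 = -108 - 0 = -108
j: 0·5 - 3·(-6) = 0 - (-18) = 18
k: 3·14 - 18·5 = 42 - 90 = -48
KL × KM = (-108, 18, -48)
|KL × KM| = √14292 ≈ 119.5492
area = ½ · 119.5492 ≈ 59.775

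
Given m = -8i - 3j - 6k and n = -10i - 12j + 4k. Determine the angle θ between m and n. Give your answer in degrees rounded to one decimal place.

m · n = (-8)·(-10) + (-3)·(-12) + (-6)·4 = 80 + 36 - 24 = 92
|m|² = 64 + 9 + 36 = 109,  |m| = √109 ≈ 10.440307
|n|² = 100 + 144 + 16 = 260,  |n| = √260 ≈ 16.124515
cos θ = 92 / (10.440307 · 16.124515) ≈ 0.54650
θ = arccos(0.54650) ≈ 56.9°

56.9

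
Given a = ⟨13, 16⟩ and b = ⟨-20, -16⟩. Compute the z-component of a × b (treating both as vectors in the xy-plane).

13·(-16) - 16·(-20) = -208 - (-320) = 112

112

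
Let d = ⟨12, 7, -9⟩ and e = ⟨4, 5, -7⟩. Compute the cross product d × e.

i: 7·(-7) - (-9)·5 = -49 - (-45) = -4
j: (-9)·4 - 12·(-7) = -36 - (-84) = 48
k: 12·5 - 7·4 = 60 - 28 = 32
d × e = (-4, 48, 32)

(-4, 48, 32)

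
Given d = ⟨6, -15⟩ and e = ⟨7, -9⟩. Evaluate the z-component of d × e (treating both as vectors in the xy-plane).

51

6·(-9) - (-15)·7 = -54 - (-105) = 51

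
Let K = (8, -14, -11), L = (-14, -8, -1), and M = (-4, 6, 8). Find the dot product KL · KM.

KL = L − K = (-22, 6, 10)
KM = M − K = (-12, 20, 19)
KL · KM = (-22)·(-12) + 6·20 + 10·19 = 264 + 120 + 190 = 574

574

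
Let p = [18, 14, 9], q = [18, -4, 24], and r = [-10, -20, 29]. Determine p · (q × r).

-7716

q × r:
i: (-4)·29 - 24·(-20) = -116 - (-480) = 364
j: 24·(-10) - 18·29 = -240 - 522 = -762
k: 18·(-20) - (-4)·(-10) = -360 - 40 = -400
q × r = (364, -762, -400)
p · (q × r) = 18·364 + 14·(-762) + 9·(-400) = 6552 - 10668 - 3600 = -7716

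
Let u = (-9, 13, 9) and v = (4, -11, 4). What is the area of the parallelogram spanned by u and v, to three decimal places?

i: 13·4 - 9·(-11) = 52 - (-99) = 151
j: 9·4 - (-9)·4 = 36 - (-36) = 72
k: (-9)·(-11) - 13·4 = 99 - 52 = 47
u × v = (151, 72, 47)
|u × v| = √(151² + 72² + 47²) = √30194 ≈ 173.7642

173.764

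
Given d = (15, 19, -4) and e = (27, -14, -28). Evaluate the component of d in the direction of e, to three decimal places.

d · e = 15·27 + 19·(-14) + (-4)·(-28) = 405 - 266 + 112 = 251
|e| = √(729 + 196 + 784) = √1709 ≈ 41.3401
comp_e d = 251 / √1709 ≈ 6.072

6.072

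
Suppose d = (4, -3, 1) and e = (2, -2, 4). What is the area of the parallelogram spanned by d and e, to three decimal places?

i: (-3)·4 - 1·(-2) = -12 - (-2) = -10
j: 1·2 - 4·4 = 2 - 16 = -14
k: 4·(-2) - (-3)·2 = -8 - (-6) = -2
d × e = (-10, -14, -2)
|d × e| = √((-10)² + (-14)² + (-2)²) = √300 ≈ 17.3205

17.321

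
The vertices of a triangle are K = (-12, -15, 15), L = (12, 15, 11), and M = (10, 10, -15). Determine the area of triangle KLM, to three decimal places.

KL = (24, 30, -4),  KM = (22, 25, -30)
i: 30·(-30) - (-4)·25 = -900 - (-100) = -800
j: (-4)·22 - 24·(-30) = -88 - (-720) = 632
k: 24·25 - 30·22 = 600 - 660 = -60
KL × KM = (-800, 632, -60)
|KL × KM| = √1043024 ≈ 1021.2855
area = ½ · 1021.2855 ≈ 510.643

510.643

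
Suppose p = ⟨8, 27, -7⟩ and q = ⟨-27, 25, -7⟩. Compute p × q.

i: 27·(-7) - (-7)·25 = -189 - (-175) = -14
j: (-7)·(-27) - 8·(-7) = 189 - (-56) = 245
k: 8·25 - 27·(-27) = 200 - (-729) = 929
p × q = (-14, 245, 929)

(-14, 245, 929)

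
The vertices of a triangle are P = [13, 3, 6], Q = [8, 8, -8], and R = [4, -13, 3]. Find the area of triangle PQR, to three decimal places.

PQ = (-5, 5, -14),  PR = (-9, -16, -3)
i: 5·(-3) - (-14)·(-16) = -15 - 224 = -239
j: (-14)·(-9) - (-5)·(-3) = 126 - 15 = 111
k: (-5)·(-16) - 5·(-9) = 80 - (-45) = 125
PQ × PR = (-239, 111, 125)
|PQ × PR| = √85067 ≈ 291.6625
area = ½ · 291.6625 ≈ 145.831

145.831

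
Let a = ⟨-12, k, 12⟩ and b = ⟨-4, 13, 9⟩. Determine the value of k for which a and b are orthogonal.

-12

a · b = (-12)·(-4) + k·13 + 12·9 = 156 + 13k
Set equal to 0: 13k = -156, so k = -12.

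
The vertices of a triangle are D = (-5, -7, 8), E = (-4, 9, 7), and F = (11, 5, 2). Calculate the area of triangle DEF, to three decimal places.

DE = (1, 16, -1),  DF = (16, 12, -6)
i: 16·(-6) - (-1)·12 = -96 - (-12) = -84
j: (-1)·16 - 1·(-6) = -16 - (-6) = -10
k: 1·12 - 16·16 = 12 - 256 = -244
DE × DF = (-84, -10, -244)
|DE × DF| = √66692 ≈ 258.2479
area = ½ · 258.2479 ≈ 129.124

129.124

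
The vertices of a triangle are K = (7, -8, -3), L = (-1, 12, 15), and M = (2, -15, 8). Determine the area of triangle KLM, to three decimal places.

189.774

KL = (-8, 20, 18),  KM = (-5, -7, 11)
i: 20·11 - 18·(-7) = 220 - (-126) = 346
j: 18·(-5) - (-8)·11 = -90 - (-88) = -2
k: (-8)·(-7) - 20·(-5) = 56 - (-100) = 156
KL × KM = (346, -2, 156)
|KL × KM| = √144056 ≈ 379.5471
area = ½ · 379.5471 ≈ 189.774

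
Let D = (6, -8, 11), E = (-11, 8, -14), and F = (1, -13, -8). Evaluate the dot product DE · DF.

480

DE = E − D = (-17, 16, -25)
DF = F − D = (-5, -5, -19)
DE · DF = (-17)·(-5) + 16·(-5) + (-25)·(-19) = 85 - 80 + 475 = 480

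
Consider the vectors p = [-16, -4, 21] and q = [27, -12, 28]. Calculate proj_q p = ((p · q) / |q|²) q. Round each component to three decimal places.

(3.324, -1.477, 3.447)

p · q = (-16)·27 + (-4)·(-12) + 21·28 = -432 + 48 + 588 = 204
|q|² = 729 + 144 + 784 = 1657
proj_q p = (204/1657) · (27, -12, 28) ≈ (3.324, -1.477, 3.447)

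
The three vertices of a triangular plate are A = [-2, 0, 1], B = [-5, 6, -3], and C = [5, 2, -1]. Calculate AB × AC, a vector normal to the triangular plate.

AB = (-3, 6, -4)
AC = (7, 2, -2)
i: 6·(-2) - (-4)·2 = -12 - (-8) = -4
j: (-4)·7 - (-3)·(-2) = -28 - 6 = -34
k: (-3)·2 - 6·7 = -6 - 42 = -48
AB × AC = (-4, -34, -48)

(-4, -34, -48)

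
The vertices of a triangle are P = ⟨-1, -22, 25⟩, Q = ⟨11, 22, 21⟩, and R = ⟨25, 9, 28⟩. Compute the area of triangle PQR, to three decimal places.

PQ = (12, 44, -4),  PR = (26, 31, 3)
i: 44·3 - (-4)·31 = 132 - (-124) = 256
j: (-4)·26 - 12·3 = -104 - 36 = -140
k: 12·31 - 44·26 = 372 - 1144 = -772
PQ × PR = (256, -140, -772)
|PQ × PR| = √681120 ≈ 825.2999
area = ½ · 825.2999 ≈ 412.650

412.650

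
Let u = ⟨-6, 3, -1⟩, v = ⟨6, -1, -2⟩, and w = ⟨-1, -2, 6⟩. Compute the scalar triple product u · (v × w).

v × w:
i: (-1)·6 - (-2)·(-2) = -6 - 4 = -10
j: (-2)·(-1) - 6·6 = 2 - 36 = -34
k: 6·(-2) - (-1)·(-1) = -12 - 1 = -13
v × w = (-10, -34, -13)
u · (v × w) = (-6)·(-10) + 3·(-34) + (-1)·(-13) = 60 - 102 + 13 = -29

-29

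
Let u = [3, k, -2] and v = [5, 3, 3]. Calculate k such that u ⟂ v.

u · v = 3·5 + k·3 + (-2)·3 = 9 + 3k
Set equal to 0: 3k = -9, so k = -3.

-3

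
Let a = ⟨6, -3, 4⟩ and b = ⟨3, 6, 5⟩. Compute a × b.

i: (-3)·5 - 4·6 = -15 - 24 = -39
j: 4·3 - 6·5 = 12 - 30 = -18
k: 6·6 - (-3)·3 = 36 - (-9) = 45
a × b = (-39, -18, 45)

(-39, -18, 45)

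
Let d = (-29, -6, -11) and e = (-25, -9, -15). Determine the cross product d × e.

i: (-6)·(-15) - (-11)·(-9) = 90 - 99 = -9
j: (-11)·(-25) - (-29)·(-15) = 275 - 435 = -160
k: (-29)·(-9) - (-6)·(-25) = 261 - 150 = 111
d × e = (-9, -160, 111)

(-9, -160, 111)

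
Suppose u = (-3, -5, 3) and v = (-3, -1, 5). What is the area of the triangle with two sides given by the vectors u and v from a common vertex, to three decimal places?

i: (-5)·5 - 3·(-1) = -25 - (-3) = -22
j: 3·(-3) - (-3)·5 = -9 - (-15) = 6
k: (-3)·(-1) - (-5)·(-3) = 3 - 15 = -12
u × v = (-22, 6, -12)
|u × v| = √((-22)² + 6² + (-12)²) = √664 ≈ 25.7682
area = ½ · 25.7682 ≈ 12.884

12.884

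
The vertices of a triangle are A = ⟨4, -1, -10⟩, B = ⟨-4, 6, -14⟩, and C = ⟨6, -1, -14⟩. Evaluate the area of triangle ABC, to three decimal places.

25.397

AB = (-8, 7, -4),  AC = (2, 0, -4)
i: 7·(-4) - (-4)·0 = -28 - 0 = -28
j: (-4)·2 - (-8)·(-4) = -8 - 32 = -40
k: (-8)·0 - 7·2 = 0 - 14 = -14
AB × AC = (-28, -40, -14)
|AB × AC| = √2580 ≈ 50.7937
area = ½ · 50.7937 ≈ 25.397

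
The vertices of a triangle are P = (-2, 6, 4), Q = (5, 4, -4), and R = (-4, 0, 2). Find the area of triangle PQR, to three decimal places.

PQ = (7, -2, -8),  PR = (-2, -6, -2)
i: (-2)·(-2) - (-8)·(-6) = 4 - 48 = -44
j: (-8)·(-2) - 7·(-2) = 16 - (-14) = 30
k: 7·(-6) - (-2)·(-2) = -42 - 4 = -46
PQ × PR = (-44, 30, -46)
|PQ × PR| = √4952 ≈ 70.3704
area = ½ · 70.3704 ≈ 35.185

35.185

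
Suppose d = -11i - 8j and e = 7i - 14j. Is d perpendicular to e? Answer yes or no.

d · e = (-11)·7 + (-8)·(-14) = -77 + 112 = 35
Nonzero, so the vectors are not orthogonal.

no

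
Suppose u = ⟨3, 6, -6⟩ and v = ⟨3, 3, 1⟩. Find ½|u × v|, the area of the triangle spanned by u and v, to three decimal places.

16.568

i: 6·1 - (-6)·3 = 6 - (-18) = 24
j: (-6)·3 - 3·1 = -18 - 3 = -21
k: 3·3 - 6·3 = 9 - 18 = -9
u × v = (24, -21, -9)
|u × v| = √(24² + (-21)² + (-9)²) = √1098 ≈ 33.1361
area = ½ · 33.1361 ≈ 16.568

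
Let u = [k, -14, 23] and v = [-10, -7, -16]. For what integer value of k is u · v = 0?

-27

u · v = k·(-10) + (-14)·(-7) + 23·(-16) = -270 - 10k
Set equal to 0: -10k = 270, so k = -27.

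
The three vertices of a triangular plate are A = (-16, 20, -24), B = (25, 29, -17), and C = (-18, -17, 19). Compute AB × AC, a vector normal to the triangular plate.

AB = (41, 9, 7)
AC = (-2, -37, 43)
i: 9·43 - 7·(-37) = 387 - (-259) = 646
j: 7·(-2) - 41·43 = -14 - 1763 = -1777
k: 41·(-37) - 9·(-2) = -1517 - (-18) = -1499
AB × AC = (646, -1777, -1499)

(646, -1777, -1499)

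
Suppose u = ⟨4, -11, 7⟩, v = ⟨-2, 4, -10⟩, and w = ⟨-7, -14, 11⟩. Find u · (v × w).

v × w:
i: 4·11 - (-10)·(-14) = 44 - 140 = -96
j: (-10)·(-7) - (-2)·11 = 70 - (-22) = 92
k: (-2)·(-14) - 4·(-7) = 28 - (-28) = 56
v × w = (-96, 92, 56)
u · (v × w) = 4·(-96) + (-11)·92 + 7·56 = -384 - 1012 + 392 = -1004

-1004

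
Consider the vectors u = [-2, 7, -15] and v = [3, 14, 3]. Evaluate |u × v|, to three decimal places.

i: 7·3 - (-15)·14 = 21 - (-210) = 231
j: (-15)·3 - (-2)·3 = -45 - (-6) = -39
k: (-2)·14 - 7·3 = -28 - 21 = -49
u × v = (231, -39, -49)
|u × v| = √(231² + (-39)² + (-49)²) = √57283 ≈ 239.3387

239.339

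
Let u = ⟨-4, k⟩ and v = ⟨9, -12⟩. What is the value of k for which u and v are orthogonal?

-3

u · v = (-4)·9 + k·(-12) = -36 - 12k
Set equal to 0: -12k = 36, so k = -3.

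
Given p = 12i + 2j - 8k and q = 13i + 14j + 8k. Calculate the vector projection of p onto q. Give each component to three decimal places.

(3.636, 3.916, 2.238)

p · q = 12·13 + 2·14 + (-8)·8 = 156 + 28 - 64 = 120
|q|² = 169 + 196 + 64 = 429
proj_q p = (120/429) · (13, 14, 8) ≈ (3.636, 3.916, 2.238)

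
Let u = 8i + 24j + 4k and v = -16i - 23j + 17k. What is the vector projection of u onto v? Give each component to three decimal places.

(9.117, 13.106, -9.687)

u · v = 8·(-16) + 24·(-23) + 4·17 = -128 - 552 + 68 = -612
|v|² = 256 + 529 + 289 = 1074
proj_v u = (-612/1074) · (-16, -23, 17) ≈ (9.117, 13.106, -9.687)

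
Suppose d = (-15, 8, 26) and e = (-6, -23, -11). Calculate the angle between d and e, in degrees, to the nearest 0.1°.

117.8

d · e = (-15)·(-6) + 8·(-23) + 26·(-11) = 90 - 184 - 286 = -380
|d|² = 225 + 64 + 676 = 965,  |d| = √965 ≈ 31.064449
|e|² = 36 + 529 + 121 = 686,  |e| = √686 ≈ 26.191602
cos θ = -380 / (31.064449 · 26.191602) ≈ -0.46704
θ = arccos(-0.46704) ≈ 117.8°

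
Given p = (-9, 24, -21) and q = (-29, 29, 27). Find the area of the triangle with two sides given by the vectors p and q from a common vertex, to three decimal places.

789.807

i: 24·27 - (-21)·29 = 648 - (-609) = 1257
j: (-21)·(-29) - (-9)·27 = 609 - (-243) = 852
k: (-9)·29 - 24·(-29) = -261 - (-696) = 435
p × q = (1257, 852, 435)
|p × q| = √(1257² + 852² + 435²) = √2495178 ≈ 1579.6132
area = ½ · 1579.6132 ≈ 789.807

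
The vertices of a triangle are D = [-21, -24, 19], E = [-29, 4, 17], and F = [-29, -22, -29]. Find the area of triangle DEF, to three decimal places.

DE = (-8, 28, -2),  DF = (-8, 2, -48)
i: 28·(-48) - (-2)·2 = -1344 - (-4) = -1340
j: (-2)·(-8) - (-8)·(-48) = 16 - 384 = -368
k: (-8)·2 - 28·(-8) = -16 - (-224) = 208
DE × DF = (-1340, -368, 208)
|DE × DF| = √1974288 ≈ 1405.0936
area = ½ · 1405.0936 ≈ 702.547

702.547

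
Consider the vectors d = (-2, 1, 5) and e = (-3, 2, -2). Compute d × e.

i: 1·(-2) - 5·2 = -2 - 10 = -12
j: 5·(-3) - (-2)·(-2) = -15 - 4 = -19
k: (-2)·2 - 1·(-3) = -4 - (-3) = -1
d × e = (-12, -19, -1)

(-12, -19, -1)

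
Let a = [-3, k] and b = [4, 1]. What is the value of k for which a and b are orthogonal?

12

a · b = (-3)·4 + k·1 = -12 + 1k
Set equal to 0: 1k = 12, so k = 12.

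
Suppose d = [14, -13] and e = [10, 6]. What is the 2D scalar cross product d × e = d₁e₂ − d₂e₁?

214

14·6 - (-13)·10 = 84 - (-130) = 214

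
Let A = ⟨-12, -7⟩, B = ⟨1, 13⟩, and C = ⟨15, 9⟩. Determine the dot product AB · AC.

671

AB = B − A = (13, 20)
AC = C − A = (27, 16)
AB · AC = 13·27 + 20·16 = 351 + 320 = 671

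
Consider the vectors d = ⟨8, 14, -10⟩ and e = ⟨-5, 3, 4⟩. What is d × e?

(86, 18, 94)

i: 14·4 - (-10)·3 = 56 - (-30) = 86
j: (-10)·(-5) - 8·4 = 50 - 32 = 18
k: 8·3 - 14·(-5) = 24 - (-70) = 94
d × e = (86, 18, 94)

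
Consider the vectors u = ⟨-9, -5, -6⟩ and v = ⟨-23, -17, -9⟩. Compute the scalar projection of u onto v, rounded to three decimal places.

11.540

u · v = (-9)·(-23) + (-5)·(-17) + (-6)·(-9) = 207 + 85 + 54 = 346
|v| = √(529 + 289 + 81) = √899 ≈ 29.9833
comp_v u = 346 / √899 ≈ 11.540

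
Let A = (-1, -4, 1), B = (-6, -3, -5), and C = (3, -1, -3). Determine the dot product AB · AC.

7

AB = B − A = (-5, 1, -6)
AC = C − A = (4, 3, -4)
AB · AC = (-5)·4 + 1·3 + (-6)·(-4) = -20 + 3 + 24 = 7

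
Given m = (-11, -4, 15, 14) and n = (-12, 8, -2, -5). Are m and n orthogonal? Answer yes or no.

yes

m · n = (-11)·(-12) + (-4)·8 + 15·(-2) + 14·(-5) = 132 - 32 - 30 - 70 = 0
Zero, so the vectors are orthogonal.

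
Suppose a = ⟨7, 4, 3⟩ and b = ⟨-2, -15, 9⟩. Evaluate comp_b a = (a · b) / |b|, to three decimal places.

-2.669

a · b = 7·(-2) + 4·(-15) + 3·9 = -14 - 60 + 27 = -47
|b| = √(4 + 225 + 81) = √310 ≈ 17.6068
comp_b a = -47 / √310 ≈ -2.669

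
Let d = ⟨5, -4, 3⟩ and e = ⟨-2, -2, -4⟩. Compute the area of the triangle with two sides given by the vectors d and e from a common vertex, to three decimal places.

i: (-4)·(-4) - 3·(-2) = 16 - (-6) = 22
j: 3·(-2) - 5·(-4) = -6 - (-20) = 14
k: 5·(-2) - (-4)·(-2) = -10 - 8 = -18
d × e = (22, 14, -18)
|d × e| = √(22² + 14² + (-18)²) = √1004 ≈ 31.6860
area = ½ · 31.6860 ≈ 15.843

15.843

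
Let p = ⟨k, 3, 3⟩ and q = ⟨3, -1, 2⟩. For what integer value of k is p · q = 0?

p · q = k·3 + 3·(-1) + 3·2 = 3 + 3k
Set equal to 0: 3k = -3, so k = -1.

-1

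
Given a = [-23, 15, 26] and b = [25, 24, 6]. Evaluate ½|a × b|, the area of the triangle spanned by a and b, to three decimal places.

664.347

i: 15·6 - 26·24 = 90 - 624 = -534
j: 26·25 - (-23)·6 = 650 - (-138) = 788
k: (-23)·24 - 15·25 = -552 - 375 = -927
a × b = (-534, 788, -927)
|a × b| = √((-534)² + 788² + (-927)²) = √1765429 ≈ 1328.6945
area = ½ · 1328.6945 ≈ 664.347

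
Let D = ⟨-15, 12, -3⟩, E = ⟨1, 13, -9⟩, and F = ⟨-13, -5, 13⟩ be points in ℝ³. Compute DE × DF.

DE = (16, 1, -6)
DF = (2, -17, 16)
i: 1·16 - (-6)·(-17) = 16 - 102 = -86
j: (-6)·2 - 16·16 = -12 - 256 = -268
k: 16·(-17) - 1·2 = -272 - 2 = -274
DE × DF = (-86, -268, -274)

(-86, -268, -274)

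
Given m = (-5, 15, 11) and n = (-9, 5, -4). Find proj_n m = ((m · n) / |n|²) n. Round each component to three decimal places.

m · n = (-5)·(-9) + 15·5 + 11·(-4) = 45 + 75 - 44 = 76
|n|² = 81 + 25 + 16 = 122
proj_n m = (76/122) · (-9, 5, -4) ≈ (-5.607, 3.115, -2.492)

(-5.607, 3.115, -2.492)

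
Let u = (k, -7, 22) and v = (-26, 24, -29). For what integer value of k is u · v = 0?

u · v = k·(-26) + (-7)·24 + 22·(-29) = -806 - 26k
Set equal to 0: -26k = 806, so k = -31.

-31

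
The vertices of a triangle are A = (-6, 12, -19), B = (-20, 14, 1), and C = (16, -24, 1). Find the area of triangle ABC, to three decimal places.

571.752

AB = (-14, 2, 20),  AC = (22, -36, 20)
i: 2·20 - 20·(-36) = 40 - (-720) = 760
j: 20·22 - (-14)·20 = 440 - (-280) = 720
k: (-14)·(-36) - 2·22 = 504 - 44 = 460
AB × AC = (760, 720, 460)
|AB × AC| = √1307600 ≈ 1143.5034
area = ½ · 1143.5034 ≈ 571.752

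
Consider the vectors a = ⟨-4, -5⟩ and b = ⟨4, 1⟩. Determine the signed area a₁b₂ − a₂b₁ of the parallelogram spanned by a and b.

16

(-4)·1 - (-5)·4 = -4 - (-20) = 16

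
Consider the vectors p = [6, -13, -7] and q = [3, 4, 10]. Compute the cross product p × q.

(-102, -81, 63)

i: (-13)·10 - (-7)·4 = -130 - (-28) = -102
j: (-7)·3 - 6·10 = -21 - 60 = -81
k: 6·4 - (-13)·3 = 24 - (-39) = 63
p × q = (-102, -81, 63)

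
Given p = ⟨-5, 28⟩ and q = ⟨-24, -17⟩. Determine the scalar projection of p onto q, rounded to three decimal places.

-12.104

p · q = (-5)·(-24) + 28·(-17) = 120 - 476 = -356
|q| = √(576 + 289) = √865 ≈ 29.4109
comp_q p = -356 / √865 ≈ -12.104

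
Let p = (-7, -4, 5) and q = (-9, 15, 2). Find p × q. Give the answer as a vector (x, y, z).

i: (-4)·2 - 5·15 = -8 - 75 = -83
j: 5·(-9) - (-7)·2 = -45 - (-14) = -31
k: (-7)·15 - (-4)·(-9) = -105 - 36 = -141
p × q = (-83, -31, -141)

(-83, -31, -141)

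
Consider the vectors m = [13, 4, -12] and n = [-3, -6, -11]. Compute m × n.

i: 4·(-11) - (-12)·(-6) = -44 - 72 = -116
j: (-12)·(-3) - 13·(-11) = 36 - (-143) = 179
k: 13·(-6) - 4·(-3) = -78 - (-12) = -66
m × n = (-116, 179, -66)

(-116, 179, -66)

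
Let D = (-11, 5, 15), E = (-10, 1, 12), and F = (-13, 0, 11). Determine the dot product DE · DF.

DE = E − D = (1, -4, -3)
DF = F − D = (-2, -5, -4)
DE · DF = 1·(-2) + (-4)·(-5) + (-3)·(-4) = -2 + 20 + 12 = 30

30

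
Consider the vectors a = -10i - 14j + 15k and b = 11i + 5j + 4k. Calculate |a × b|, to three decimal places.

i: (-14)·4 - 15·5 = -56 - 75 = -131
j: 15·11 - (-10)·4 = 165 - (-40) = 205
k: (-10)·5 - (-14)·11 = -50 - (-154) = 104
a × b = (-131, 205, 104)
|a × b| = √((-131)² + 205² + 104²) = √70002 ≈ 264.5789

264.579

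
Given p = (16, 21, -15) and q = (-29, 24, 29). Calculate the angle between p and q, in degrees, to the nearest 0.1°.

p · q = 16·(-29) + 21·24 + (-15)·29 = -464 + 504 - 435 = -395
|p|² = 256 + 441 + 225 = 922,  |p| = √922 ≈ 30.364453
|q|² = 841 + 576 + 841 = 2258,  |q| = √2258 ≈ 47.518417
cos θ = -395 / (30.364453 · 47.518417) ≈ -0.27376
θ = arccos(-0.27376) ≈ 105.9°

105.9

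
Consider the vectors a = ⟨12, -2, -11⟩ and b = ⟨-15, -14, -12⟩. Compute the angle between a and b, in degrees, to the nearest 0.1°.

a · b = 12·(-15) + (-2)·(-14) + (-11)·(-12) = -180 + 28 + 132 = -20
|a|² = 144 + 4 + 121 = 269,  |a| = √269 ≈ 16.401219
|b|² = 225 + 196 + 144 = 565,  |b| = √565 ≈ 23.769729
cos θ = -20 / (16.401219 · 23.769729) ≈ -0.05130
θ = arccos(-0.05130) ≈ 92.9°

92.9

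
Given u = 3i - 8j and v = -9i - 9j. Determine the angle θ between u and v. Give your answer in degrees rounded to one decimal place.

u · v = 3·(-9) + (-8)·(-9) = -27 + 72 = 45
|u|² = 9 + 64 = 73,  |u| = √73 ≈ 8.544004
|v|² = 81 + 81 = 162,  |v| = √162 ≈ 12.727922
cos θ = 45 / (8.544004 · 12.727922) ≈ 0.41380
θ = arccos(0.41380) ≈ 65.6°

65.6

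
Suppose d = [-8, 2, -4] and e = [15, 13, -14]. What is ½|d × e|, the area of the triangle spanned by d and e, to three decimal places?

109.677

i: 2·(-14) - (-4)·13 = -28 - (-52) = 24
j: (-4)·15 - (-8)·(-14) = -60 - 112 = -172
k: (-8)·13 - 2·15 = -104 - 30 = -134
d × e = (24, -172, -134)
|d × e| = √(24² + (-172)² + (-134)²) = √48116 ≈ 219.3536
area = ½ · 219.3536 ≈ 109.677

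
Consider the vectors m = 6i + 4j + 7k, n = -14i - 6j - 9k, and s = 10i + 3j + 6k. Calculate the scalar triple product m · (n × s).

48

n × s:
i: (-6)·6 - (-9)·3 = -36 - (-27) = -9
j: (-9)·10 - (-14)·6 = -90 - (-84) = -6
k: (-14)·3 - (-6)·10 = -42 - (-60) = 18
n × s = (-9, -6, 18)
m · (n × s) = 6·(-9) + 4·(-6) + 7·18 = -54 - 24 + 126 = 48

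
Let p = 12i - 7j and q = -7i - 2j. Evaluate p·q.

p · q = 12·(-7) + (-7)·(-2) = -84 + 14 = -70

-70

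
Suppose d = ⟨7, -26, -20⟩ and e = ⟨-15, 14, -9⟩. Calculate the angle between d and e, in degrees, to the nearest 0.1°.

d · e = 7·(-15) + (-26)·14 + (-20)·(-9) = -105 - 364 + 180 = -289
|d|² = 49 + 676 + 400 = 1125,  |d| = √1125 ≈ 33.541020
|e|² = 225 + 196 + 81 = 502,  |e| = √502 ≈ 22.405357
cos θ = -289 / (33.541020 · 22.405357) ≈ -0.38456
θ = arccos(-0.38456) ≈ 112.6°

112.6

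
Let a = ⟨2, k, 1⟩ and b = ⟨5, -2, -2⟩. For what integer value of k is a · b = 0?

a · b = 2·5 + k·(-2) + 1·(-2) = 8 - 2k
Set equal to 0: -2k = -8, so k = 4.

4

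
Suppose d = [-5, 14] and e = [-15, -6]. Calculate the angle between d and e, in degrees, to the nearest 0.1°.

d · e = (-5)·(-15) + 14·(-6) = 75 - 84 = -9
|d|² = 25 + 196 = 221,  |d| = √221 ≈ 14.866069
|e|² = 225 + 36 = 261,  |e| = √261 ≈ 16.155494
cos θ = -9 / (14.866069 · 16.155494) ≈ -0.03747
θ = arccos(-0.03747) ≈ 92.1°

92.1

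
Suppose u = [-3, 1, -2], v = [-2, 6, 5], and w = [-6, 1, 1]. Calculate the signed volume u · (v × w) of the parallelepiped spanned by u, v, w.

-99

v × w:
i: 6·1 - 5·1 = 6 - 5 = 1
j: 5·(-6) - (-2)·1 = -30 - (-2) = -28
k: (-2)·1 - 6·(-6) = -2 - (-36) = 34
v × w = (1, -28, 34)
u · (v × w) = (-3)·1 + 1·(-28) + (-2)·34 = -3 - 28 - 68 = -99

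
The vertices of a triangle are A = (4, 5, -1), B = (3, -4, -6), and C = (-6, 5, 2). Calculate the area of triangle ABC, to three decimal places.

AB = (-1, -9, -5),  AC = (-10, 0, 3)
i: (-9)·3 - (-5)·0 = -27 - 0 = -27
j: (-5)·(-10) - (-1)·3 = 50 - (-3) = 53
k: (-1)·0 - (-9)·(-10) = 0 - 90 = -90
AB × AC = (-27, 53, -90)
|AB × AC| = √11638 ≈ 107.8796
area = ½ · 107.8796 ≈ 53.940

53.940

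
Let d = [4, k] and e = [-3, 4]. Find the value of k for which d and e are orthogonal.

3

d · e = 4·(-3) + k·4 = -12 + 4k
Set equal to 0: 4k = 12, so k = 3.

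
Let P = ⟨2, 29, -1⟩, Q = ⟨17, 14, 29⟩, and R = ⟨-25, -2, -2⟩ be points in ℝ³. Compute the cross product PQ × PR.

(945, -795, -870)

PQ = (15, -15, 30)
PR = (-27, -31, -1)
i: (-15)·(-1) - 30·(-31) = 15 - (-930) = 945
j: 30·(-27) - 15·(-1) = -810 - (-15) = -795
k: 15·(-31) - (-15)·(-27) = -465 - 405 = -870
PQ × PR = (945, -795, -870)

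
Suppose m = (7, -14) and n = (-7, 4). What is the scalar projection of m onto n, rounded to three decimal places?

-13.024

m · n = 7·(-7) + (-14)·4 = -49 - 56 = -105
|n| = √(49 + 16) = √65 ≈ 8.0623
comp_n m = -105 / √65 ≈ -13.024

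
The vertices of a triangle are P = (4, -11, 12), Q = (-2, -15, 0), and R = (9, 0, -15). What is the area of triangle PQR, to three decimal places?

PQ = (-6, -4, -12),  PR = (5, 11, -27)
i: (-4)·(-27) - (-12)·11 = 108 - (-132) = 240
j: (-12)·5 - (-6)·(-27) = -60 - 162 = -222
k: (-6)·11 - (-4)·5 = -66 - (-20) = -46
PQ × PR = (240, -222, -46)
|PQ × PR| = √109000 ≈ 330.1515
area = ½ · 330.1515 ≈ 165.076

165.076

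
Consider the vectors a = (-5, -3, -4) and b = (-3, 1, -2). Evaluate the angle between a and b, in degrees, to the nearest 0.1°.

a · b = (-5)·(-3) + (-3)·1 + (-4)·(-2) = 15 - 3 + 8 = 20
|a|² = 25 + 9 + 16 = 50,  |a| = √50 ≈ 7.071068
|b|² = 9 + 1 + 4 = 14,  |b| = √14 ≈ 3.741657
cos θ = 20 / (7.071068 · 3.741657) ≈ 0.75593
θ = arccos(0.75593) ≈ 40.9°

40.9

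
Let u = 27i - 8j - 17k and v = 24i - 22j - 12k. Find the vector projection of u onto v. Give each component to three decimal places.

u · v = 27·24 + (-8)·(-22) + (-17)·(-12) = 648 + 176 + 204 = 1028
|v|² = 576 + 484 + 144 = 1204
proj_v u = (1028/1204) · (24, -22, -12) ≈ (20.492, -18.784, -10.246)

(20.492, -18.784, -10.246)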